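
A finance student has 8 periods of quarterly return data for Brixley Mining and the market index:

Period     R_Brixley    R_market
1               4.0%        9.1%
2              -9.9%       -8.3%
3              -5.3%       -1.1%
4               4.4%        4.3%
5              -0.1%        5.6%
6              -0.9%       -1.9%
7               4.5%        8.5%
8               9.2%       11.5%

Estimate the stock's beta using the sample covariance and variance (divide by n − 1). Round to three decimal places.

Mean R_i = (4.0 − 9.9 − 5.3 + 4.4 − 0.1 − 0.9 + 4.5 + 9.2) / 8 = 0.7375%
Mean R_m = (9.1 − 8.3 − 1.1 + 4.3 + 5.6 − 1.9 + 8.5 + 11.5) / 8 = 3.4625%
Σ(R_i − R̄_i)(R_m − R̄_m) = 268.0913  ⇒  Cov = 268.0913 / 7 = 38.2988
Σ(R_m − R̄_m)² = 314.9588  ⇒  Var(R_m) = 314.9588 / 7 = 44.9941
β = Cov / Var(R_m) = 38.2988 / 44.9941 = 0.8512

0.851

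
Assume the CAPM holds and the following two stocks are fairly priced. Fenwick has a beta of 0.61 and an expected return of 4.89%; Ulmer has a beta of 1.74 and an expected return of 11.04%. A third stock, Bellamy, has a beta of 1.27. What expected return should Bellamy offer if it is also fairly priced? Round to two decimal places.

MRP (SML slope) = (11.04% − 4.89%) / (1.74 − 0.61) = 6.15% / 1.13 = 5.4425%
R_f (intercept) = 4.89% − 0.61 × 5.4425% = 1.5701%
E(R_Bellamy) = R_f + β × MRP = 1.5701% + 1.27 × 5.4425% = 8.48%

8.48%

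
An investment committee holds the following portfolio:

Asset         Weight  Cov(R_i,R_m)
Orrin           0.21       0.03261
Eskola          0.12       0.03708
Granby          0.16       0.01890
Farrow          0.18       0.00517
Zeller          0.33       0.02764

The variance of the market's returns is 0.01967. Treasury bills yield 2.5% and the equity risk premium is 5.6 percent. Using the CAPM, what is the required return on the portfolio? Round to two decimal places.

β_Orrin = 0.03261 / 0.01967 = 1.6579
β_Eskola = 0.03708 / 0.01967 = 1.8851
β_Granby = 0.01890 / 0.01967 = 0.9609
β_Farrow = 0.00517 / 0.01967 = 0.2628
β_Zeller = 0.02764 / 0.01967 = 1.4052
β_P = Σ w_i β_i = 0.21×1.6579 + 0.12×1.8851 + 0.16×0.9609 + 0.18×0.2628 + 0.33×1.4052 = 1.2391
E(R_P) = R_f + β_P × MRP = 2.5% + 1.2391 × 5.6% = 9.44%

9.44%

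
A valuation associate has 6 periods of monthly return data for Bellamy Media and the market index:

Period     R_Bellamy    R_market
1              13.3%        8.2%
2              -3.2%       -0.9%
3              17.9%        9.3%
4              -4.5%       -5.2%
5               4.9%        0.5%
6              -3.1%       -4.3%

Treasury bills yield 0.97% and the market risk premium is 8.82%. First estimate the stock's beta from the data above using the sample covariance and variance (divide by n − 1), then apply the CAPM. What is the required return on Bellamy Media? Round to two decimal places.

14.18%

Mean R_i = (13.3 − 3.2 + 17.9 − 4.5 + 4.9 − 3.1) / 6 = 4.2167%
Mean R_m = (8.2 − 0.9 + 9.3 − 5.2 + 0.5 − 4.3) / 6 = 1.2667%
Σ(R_i − R̄_i)(R_m − R̄_m) = 285.5433  ⇒  Cov = 285.5433 / 5 = 57.1087
Σ(R_m − R̄_m)² = 190.6933  ⇒  Var(R_m) = 190.6933 / 5 = 38.1387
β = Cov / Var(R_m) = 57.1087 / 38.1387 = 1.4974
E(R) = R_f + β × MRP = 0.97% + 1.4974 × 8.82% = 14.18%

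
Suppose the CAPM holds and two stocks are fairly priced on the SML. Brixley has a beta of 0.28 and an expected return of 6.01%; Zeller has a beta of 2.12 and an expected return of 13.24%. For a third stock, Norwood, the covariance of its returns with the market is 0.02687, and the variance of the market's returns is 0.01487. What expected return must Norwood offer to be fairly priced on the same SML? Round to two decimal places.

12.01%

MRP = (13.24% − 6.01%) / (2.12 − 0.28) = 3.9293%
R_f = 6.01% − 0.28 × 3.9293% = 4.9098%
β_Norwood = Cov / Var(R_m) = 0.02687 / 0.01487 = 1.8070
E(R_Norwood) = R_f + β × MRP = 4.9098% + 1.8070 × 3.9293% = 12.01%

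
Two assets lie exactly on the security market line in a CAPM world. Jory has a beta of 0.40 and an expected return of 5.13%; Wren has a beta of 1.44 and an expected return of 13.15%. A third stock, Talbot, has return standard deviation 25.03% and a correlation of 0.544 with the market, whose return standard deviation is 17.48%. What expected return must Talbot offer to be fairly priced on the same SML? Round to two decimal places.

MRP = (13.15% − 5.13%) / (1.44 − 0.40) = 7.7115%
R_f = 5.13% − 0.40 × 7.7115% = 2.0454%
β_Talbot = ρ·σ_i/σ_m = 0.544 × 25.03 / 17.48 = 0.7790
E(R_Talbot) = R_f + β × MRP = 2.0454% + 0.7790 × 7.7115% = 8.05%

8.05%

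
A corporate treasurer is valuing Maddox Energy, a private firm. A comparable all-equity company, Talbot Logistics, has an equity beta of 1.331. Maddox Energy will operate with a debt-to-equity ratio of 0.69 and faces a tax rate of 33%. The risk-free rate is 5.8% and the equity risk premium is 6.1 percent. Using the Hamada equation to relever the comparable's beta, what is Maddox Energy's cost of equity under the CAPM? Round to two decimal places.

17.67%

β_L = β_U × [1 + (1 − t)(D/E)] = 1.331 × [1 + (1 − 0.33) × 0.69]
    = 1.331 × [1 + 0.67 × 0.69] = 1.331 × 1.4623 = 1.9463
E(R) = R_f + β_L × MRP = 5.8% + 1.9463 × 6.1% = 17.67%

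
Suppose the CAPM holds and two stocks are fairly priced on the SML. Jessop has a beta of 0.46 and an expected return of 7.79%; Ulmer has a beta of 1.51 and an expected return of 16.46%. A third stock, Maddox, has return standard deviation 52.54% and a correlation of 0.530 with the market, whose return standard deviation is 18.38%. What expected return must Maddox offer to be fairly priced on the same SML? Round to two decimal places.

MRP = (16.46% − 7.79%) / (1.51 − 0.46) = 8.2571%
R_f = 7.79% − 0.46 × 8.2571% = 3.9917%
β_Maddox = ρ·σ_i/σ_m = 0.530 × 52.54 / 18.38 = 1.5150
E(R_Maddox) = R_f + β × MRP = 3.9917% + 1.5150 × 8.2571% = 16.50%

16.50%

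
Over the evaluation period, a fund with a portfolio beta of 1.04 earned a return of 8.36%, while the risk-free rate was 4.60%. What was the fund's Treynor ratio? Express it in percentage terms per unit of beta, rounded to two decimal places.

3.62%

Treynor = (R_P − R_f) / β_P = (8.36% − 4.60%) / 1.0400 = 3.76% / 1.0400 = 3.62%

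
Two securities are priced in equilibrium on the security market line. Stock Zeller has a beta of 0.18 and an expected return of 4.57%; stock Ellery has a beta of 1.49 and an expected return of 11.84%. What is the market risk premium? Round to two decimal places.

5.55%

Both satisfy E(R) = R_f + β·MRP, so the slope of the SML is
MRP = (11.84% − 4.57%) / (1.49 − 0.18) = 7.27% / 1.31 = 5.5496%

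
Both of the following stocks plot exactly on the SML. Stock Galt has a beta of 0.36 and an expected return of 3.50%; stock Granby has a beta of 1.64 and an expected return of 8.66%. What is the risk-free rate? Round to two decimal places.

2.05%

Both satisfy E(R) = R_f + β·MRP, so the slope of the SML is
MRP = (8.66% − 3.50%) / (1.64 − 0.36) = 5.16% / 1.28 = 4.0313%
R_f = E(R_Galt) − β_Galt·MRP = 3.50% − 0.36 × 4.0313% = 2.0487%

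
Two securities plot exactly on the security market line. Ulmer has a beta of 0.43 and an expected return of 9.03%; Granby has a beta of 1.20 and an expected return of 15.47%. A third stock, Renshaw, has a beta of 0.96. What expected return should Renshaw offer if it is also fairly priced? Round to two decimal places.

13.46%

MRP (SML slope) = (15.47% − 9.03%) / (1.20 − 0.43) = 6.44% / 0.77 = 8.3636%
R_f (intercept) = 9.03% − 0.43 × 8.3636% = 5.4337%
E(R_Renshaw) = R_f + β × MRP = 5.4337% + 0.96 × 8.3636% = 13.46%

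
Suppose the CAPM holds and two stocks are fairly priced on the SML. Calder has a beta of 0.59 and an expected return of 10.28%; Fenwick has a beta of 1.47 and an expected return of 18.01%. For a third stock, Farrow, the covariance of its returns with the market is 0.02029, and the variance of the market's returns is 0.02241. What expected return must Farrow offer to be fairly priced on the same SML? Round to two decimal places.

13.05%

MRP = (18.01% − 10.28%) / (1.47 − 0.59) = 8.7841%
R_f = 10.28% − 0.59 × 8.7841% = 5.0974%
β_Farrow = Cov / Var(R_m) = 0.02029 / 0.02241 = 0.9054
E(R_Farrow) = R_f + β × MRP = 5.0974% + 0.9054 × 8.7841% = 13.05%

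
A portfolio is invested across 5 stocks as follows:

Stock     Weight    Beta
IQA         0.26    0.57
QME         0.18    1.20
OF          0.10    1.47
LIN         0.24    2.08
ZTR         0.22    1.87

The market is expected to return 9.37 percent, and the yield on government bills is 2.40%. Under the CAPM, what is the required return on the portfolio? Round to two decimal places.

12.31%

β_P = Σ w_i β_i = 0.26×0.57 + 0.18×1.20 + 0.10×1.47 + 0.24×2.08 + 0.22×1.87 = 1.4218
MRP = 9.37% − 2.40% = 6.97%
E(R_P) = R_f + β_P × MRP = 2.40% + 1.4218 × 6.97% = 12.31%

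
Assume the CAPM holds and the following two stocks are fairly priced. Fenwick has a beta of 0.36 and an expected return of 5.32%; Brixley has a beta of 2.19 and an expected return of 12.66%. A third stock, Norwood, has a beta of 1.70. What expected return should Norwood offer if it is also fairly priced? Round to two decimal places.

10.69%

MRP (SML slope) = (12.66% − 5.32%) / (2.19 − 0.36) = 7.34% / 1.83 = 4.0109%
R_f (intercept) = 5.32% − 0.36 × 4.0109% = 3.8761%
E(R_Norwood) = R_f + β × MRP = 3.8761% + 1.70 × 4.0109% = 10.69%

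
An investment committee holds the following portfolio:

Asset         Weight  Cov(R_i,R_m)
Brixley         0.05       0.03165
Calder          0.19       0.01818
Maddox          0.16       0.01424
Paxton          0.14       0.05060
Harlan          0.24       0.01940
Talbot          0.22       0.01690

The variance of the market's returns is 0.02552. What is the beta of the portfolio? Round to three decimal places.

0.892

β_Brixley = 0.03165 / 0.02552 = 1.2402
β_Calder = 0.01818 / 0.02552 = 0.7124
β_Maddox = 0.01424 / 0.02552 = 0.5580
β_Paxton = 0.05060 / 0.02552 = 1.9828
β_Harlan = 0.01940 / 0.02552 = 0.7602
β_Talbot = 0.01690 / 0.02552 = 0.6622
β_P = Σ w_i β_i = 0.05×1.2402 + 0.19×0.7124 + 0.16×0.5580 + 0.14×1.9828 + 0.24×0.7602 + 0.22×0.6622 = 0.8924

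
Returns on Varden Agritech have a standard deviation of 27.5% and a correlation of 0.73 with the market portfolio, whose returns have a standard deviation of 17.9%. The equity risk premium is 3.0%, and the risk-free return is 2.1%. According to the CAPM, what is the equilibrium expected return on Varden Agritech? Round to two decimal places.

5.46%

β = ρ × σ_i / σ_m = 0.73 × 27.5% / 17.9% = 1.1215
E(R) = 2.1% + 1.1215 × 3.0% = 5.46%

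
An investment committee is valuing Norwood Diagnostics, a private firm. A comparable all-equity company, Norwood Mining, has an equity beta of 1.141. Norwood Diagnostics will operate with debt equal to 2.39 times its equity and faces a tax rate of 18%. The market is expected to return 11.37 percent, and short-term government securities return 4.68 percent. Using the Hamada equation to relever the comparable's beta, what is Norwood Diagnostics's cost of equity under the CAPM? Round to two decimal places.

β_L = β_U × [1 + (1 − t)(D/E)] = 1.141 × [1 + (1 − 0.18) × 2.39]
    = 1.141 × [1 + 0.82 × 2.39] = 1.141 × 2.9598 = 3.3771
MRP = 11.37% − 4.68% = 6.69%
E(R) = R_f + β_L × MRP = 4.68% + 3.3771 × 6.69% = 27.27%

27.27%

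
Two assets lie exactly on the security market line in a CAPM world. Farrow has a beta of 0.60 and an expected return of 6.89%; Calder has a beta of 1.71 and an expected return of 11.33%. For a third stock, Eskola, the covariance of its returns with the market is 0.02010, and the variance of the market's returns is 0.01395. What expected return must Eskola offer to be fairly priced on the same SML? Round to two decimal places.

10.25%

MRP = (11.33% − 6.89%) / (1.71 − 0.60) = 4.0000%
R_f = 6.89% − 0.60 × 4.0000% = 4.4900%
β_Eskola = Cov / Var(R_m) = 0.02010 / 0.01395 = 1.4409
E(R_Eskola) = R_f + β × MRP = 4.4900% + 1.4409 × 4.0000% = 10.25%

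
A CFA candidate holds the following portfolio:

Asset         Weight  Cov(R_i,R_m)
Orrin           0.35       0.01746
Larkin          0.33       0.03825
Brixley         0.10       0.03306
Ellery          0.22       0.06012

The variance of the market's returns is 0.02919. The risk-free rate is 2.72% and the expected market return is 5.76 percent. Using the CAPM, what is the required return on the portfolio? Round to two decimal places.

β_Orrin = 0.01746 / 0.02919 = 0.5982
β_Larkin = 0.03825 / 0.02919 = 1.3104
β_Brixley = 0.03306 / 0.02919 = 1.1326
β_Ellery = 0.06012 / 0.02919 = 2.0596
β_P = Σ w_i β_i = 0.35×0.5982 + 0.33×1.3104 + 0.10×1.1326 + 0.22×2.0596 = 1.2082
MRP = 5.76% − 2.72% = 3.04%
E(R_P) = R_f + β_P × MRP = 2.72% + 1.2082 × 3.04% = 6.39%

6.39%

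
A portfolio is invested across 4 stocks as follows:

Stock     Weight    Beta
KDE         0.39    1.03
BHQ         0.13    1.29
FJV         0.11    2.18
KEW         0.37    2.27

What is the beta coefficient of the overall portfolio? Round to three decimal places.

β_P = Σ w_i β_i = 0.39×1.03 + 0.13×1.29 + 0.11×2.18 + 0.37×2.27 = 1.6491

1.649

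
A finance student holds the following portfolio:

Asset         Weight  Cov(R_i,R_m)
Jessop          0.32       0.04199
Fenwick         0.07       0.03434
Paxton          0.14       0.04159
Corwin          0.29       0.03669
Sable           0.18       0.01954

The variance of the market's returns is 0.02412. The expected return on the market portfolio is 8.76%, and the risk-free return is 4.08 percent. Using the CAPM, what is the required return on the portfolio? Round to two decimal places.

β_Jessop = 0.04199 / 0.02412 = 1.7409
β_Fenwick = 0.03434 / 0.02412 = 1.4237
β_Paxton = 0.04159 / 0.02412 = 1.7243
β_Corwin = 0.03669 / 0.02412 = 1.5211
β_Sable = 0.01954 / 0.02412 = 0.8101
β_P = Σ w_i β_i = 0.32×1.7409 + 0.07×1.4237 + 0.14×1.7243 + 0.29×1.5211 + 0.18×0.8101 = 1.4851
MRP = 8.76% − 4.08% = 4.68%
E(R_P) = R_f + β_P × MRP = 4.08% + 1.4851 × 4.68% = 11.03%

11.03%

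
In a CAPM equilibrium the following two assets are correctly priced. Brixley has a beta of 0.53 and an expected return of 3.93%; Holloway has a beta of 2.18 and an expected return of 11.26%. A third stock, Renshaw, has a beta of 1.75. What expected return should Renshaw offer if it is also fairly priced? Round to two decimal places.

9.35%

MRP (SML slope) = (11.26% − 3.93%) / (2.18 − 0.53) = 7.33% / 1.65 = 4.4424%
R_f (intercept) = 3.93% − 0.53 × 4.4424% = 1.5755%
E(R_Renshaw) = R_f + β × MRP = 1.5755% + 1.75 × 4.4424% = 9.35%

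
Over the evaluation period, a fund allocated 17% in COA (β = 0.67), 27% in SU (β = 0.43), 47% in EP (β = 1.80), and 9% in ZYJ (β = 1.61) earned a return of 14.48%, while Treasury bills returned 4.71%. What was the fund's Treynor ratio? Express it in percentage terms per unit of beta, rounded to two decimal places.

β_P = 0.17×0.67 + 0.27×0.43 + 0.47×1.80 + 0.09×1.61 = 1.2209
Treynor = (R_P − R_f) / β_P = (14.48% − 4.71%) / 1.2209 = 9.77% / 1.2209 = 8.00%

8.00%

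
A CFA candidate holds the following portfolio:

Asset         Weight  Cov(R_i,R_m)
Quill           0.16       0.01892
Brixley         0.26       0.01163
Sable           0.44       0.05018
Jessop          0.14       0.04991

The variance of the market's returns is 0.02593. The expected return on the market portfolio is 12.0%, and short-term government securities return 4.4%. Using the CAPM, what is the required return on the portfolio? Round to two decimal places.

14.69%

β_Quill = 0.01892 / 0.02593 = 0.7297
β_Brixley = 0.01163 / 0.02593 = 0.4485
β_Sable = 0.05018 / 0.02593 = 1.9352
β_Jessop = 0.04991 / 0.02593 = 1.9248
β_P = Σ w_i β_i = 0.16×0.7297 + 0.26×0.4485 + 0.44×1.9352 + 0.14×1.9248 = 1.3543
MRP = 12.0% − 4.4% = 7.60%
E(R_P) = R_f + β_P × MRP = 4.4% + 1.3543 × 7.6% = 14.69%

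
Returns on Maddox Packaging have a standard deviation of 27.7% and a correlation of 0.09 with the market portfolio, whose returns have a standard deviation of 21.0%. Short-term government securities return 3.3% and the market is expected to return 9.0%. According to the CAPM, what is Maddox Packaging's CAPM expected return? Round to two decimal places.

β = ρ × σ_i / σ_m = 0.09 × 27.7% / 21.0% = 0.1187
MRP = 9.0% − 3.3% = 5.70%
E(R) = 3.3% + 0.1187 × 5.7% = 3.98%

3.98%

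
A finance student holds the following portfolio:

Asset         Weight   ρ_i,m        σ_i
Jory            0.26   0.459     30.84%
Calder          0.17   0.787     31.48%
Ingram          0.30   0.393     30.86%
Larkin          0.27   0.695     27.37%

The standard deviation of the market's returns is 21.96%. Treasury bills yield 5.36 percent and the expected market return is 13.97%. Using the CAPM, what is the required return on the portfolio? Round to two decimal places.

β_Jory = 0.459 × 30.84% / 21.96% = 0.6446
β_Calder = 0.787 × 31.48% / 21.96% = 1.1282
β_Ingram = 0.393 × 30.86% / 21.96% = 0.5523
β_Larkin = 0.695 × 27.37% / 21.96% = 0.8662
β_P = Σ w_i β_i = 0.26×0.6446 + 0.17×1.1282 + 0.30×0.5523 + 0.27×0.8662 = 0.7590
MRP = 13.97% − 5.36% = 8.61%
E(R_P) = R_f + β_P × MRP = 5.36% + 0.7590 × 8.61% = 11.89%

11.89%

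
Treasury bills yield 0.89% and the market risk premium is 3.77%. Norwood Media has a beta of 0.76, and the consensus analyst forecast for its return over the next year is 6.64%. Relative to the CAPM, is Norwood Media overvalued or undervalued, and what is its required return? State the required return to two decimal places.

Required return = R_f + β·MRP = 0.89% + 0.76 × 3.77% = 3.76%
Forecast 6.64% > required 3.76% → the stock plots above the SML → undervalued.

Undervalued; required return 3.76%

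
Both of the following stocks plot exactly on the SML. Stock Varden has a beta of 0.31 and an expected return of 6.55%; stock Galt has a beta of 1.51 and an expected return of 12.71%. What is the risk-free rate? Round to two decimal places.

4.96%

Both satisfy E(R) = R_f + β·MRP, so the slope of the SML is
MRP = (12.71% − 6.55%) / (1.51 − 0.31) = 6.16% / 1.20 = 5.1333%
R_f = E(R_Varden) − β_Varden·MRP = 6.55% − 0.31 × 5.1333% = 4.9587%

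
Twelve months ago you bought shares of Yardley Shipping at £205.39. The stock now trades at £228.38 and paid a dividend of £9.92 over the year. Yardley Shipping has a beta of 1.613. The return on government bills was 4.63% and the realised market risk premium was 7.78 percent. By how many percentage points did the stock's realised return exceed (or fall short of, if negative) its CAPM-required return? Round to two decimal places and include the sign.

Realised HPR = (P1 + D1 − P0) / P0 = (228.38 + 9.92 − 205.39) / 205.39 = 32.91 / 205.39 = 16.0232%
CAPM required = R_f + β·MRP = 4.63% + 1.613 × 7.78% = 17.17914%
α = realised − required = 16.0232% − 17.17914% = -1.16%

-1.16%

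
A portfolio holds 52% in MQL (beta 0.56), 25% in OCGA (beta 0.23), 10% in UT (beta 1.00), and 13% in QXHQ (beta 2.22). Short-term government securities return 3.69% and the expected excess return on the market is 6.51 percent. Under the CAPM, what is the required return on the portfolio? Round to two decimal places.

8.49%

β_P = Σ w_i β_i = 0.52×0.56 + 0.25×0.23 + 0.10×1.00 + 0.13×2.22 = 0.7373
E(R_P) = R_f + β_P × MRP = 3.69% + 0.7373 × 6.51% = 8.49%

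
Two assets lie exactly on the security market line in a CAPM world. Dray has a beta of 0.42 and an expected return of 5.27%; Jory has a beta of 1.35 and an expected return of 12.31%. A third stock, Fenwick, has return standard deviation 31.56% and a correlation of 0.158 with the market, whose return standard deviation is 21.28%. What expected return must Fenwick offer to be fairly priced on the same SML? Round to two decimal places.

MRP = (12.31% − 5.27%) / (1.35 − 0.42) = 7.5699%
R_f = 5.27% − 0.42 × 7.5699% = 2.0906%
β_Fenwick = ρ·σ_i/σ_m = 0.158 × 31.56 / 21.28 = 0.2343
E(R_Fenwick) = R_f + β × MRP = 2.0906% + 0.2343 × 7.5699% = 3.86%

3.86%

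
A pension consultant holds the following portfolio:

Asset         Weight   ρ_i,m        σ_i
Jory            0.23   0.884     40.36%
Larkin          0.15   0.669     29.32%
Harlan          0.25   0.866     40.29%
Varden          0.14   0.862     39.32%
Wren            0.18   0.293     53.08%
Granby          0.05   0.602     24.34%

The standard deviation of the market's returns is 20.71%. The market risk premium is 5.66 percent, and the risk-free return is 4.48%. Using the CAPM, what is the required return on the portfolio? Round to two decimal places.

β_Jory = 0.884 × 40.36% / 20.71% = 1.7228
β_Larkin = 0.669 × 29.32% / 20.71% = 0.9471
β_Harlan = 0.866 × 40.29% / 20.71% = 1.6847
β_Varden = 0.862 × 39.32% / 20.71% = 1.6366
β_Wren = 0.293 × 53.08% / 20.71% = 0.7510
β_Granby = 0.602 × 24.34% / 20.71% = 0.7075
β_P = Σ w_i β_i = 0.23×1.7228 + 0.15×0.9471 + 0.25×1.6847 + 0.14×1.6366 + 0.18×0.7510 + 0.05×0.7075 = 1.3592
E(R_P) = R_f + β_P × MRP = 4.48% + 1.3592 × 5.66% = 12.17%

12.17%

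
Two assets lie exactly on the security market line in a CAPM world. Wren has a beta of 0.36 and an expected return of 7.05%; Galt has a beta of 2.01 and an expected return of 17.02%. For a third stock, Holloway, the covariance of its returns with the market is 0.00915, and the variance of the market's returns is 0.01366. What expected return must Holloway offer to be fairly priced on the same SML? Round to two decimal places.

MRP = (17.02% − 7.05%) / (2.01 − 0.36) = 6.0424%
R_f = 7.05% − 0.36 × 6.0424% = 4.8747%
β_Holloway = Cov / Var(R_m) = 0.00915 / 0.01366 = 0.6698
E(R_Holloway) = R_f + β × MRP = 4.8747% + 0.6698 × 6.0424% = 8.92%

8.92%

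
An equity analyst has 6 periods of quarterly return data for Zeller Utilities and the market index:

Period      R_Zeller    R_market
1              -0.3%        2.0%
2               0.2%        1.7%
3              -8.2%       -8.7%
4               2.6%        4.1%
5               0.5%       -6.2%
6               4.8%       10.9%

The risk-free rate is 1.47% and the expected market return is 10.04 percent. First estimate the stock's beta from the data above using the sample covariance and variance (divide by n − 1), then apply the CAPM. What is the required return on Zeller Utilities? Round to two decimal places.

5.89%

Mean R_i = (-0.3 + 0.2 − 8.2 + 2.6 + 0.5 + 4.8) / 6 = -0.0667%
Mean R_m = (2.0 + 1.7 − 8.7 + 4.1 − 6.2 + 10.9) / 6 = 0.6333%
Σ(R_i − R̄_i)(R_m − R̄_m) = 131.2133  ⇒  Cov = 131.2133 / 5 = 26.2427
Σ(R_m − R̄_m)² = 254.2333  ⇒  Var(R_m) = 254.2333 / 5 = 50.8467
β = Cov / Var(R_m) = 26.2427 / 50.8467 = 0.5161
MRP = 10.04% − 1.47% = 8.57%
E(R) = R_f + β × MRP = 1.47% + 0.5161 × 8.57% = 5.89%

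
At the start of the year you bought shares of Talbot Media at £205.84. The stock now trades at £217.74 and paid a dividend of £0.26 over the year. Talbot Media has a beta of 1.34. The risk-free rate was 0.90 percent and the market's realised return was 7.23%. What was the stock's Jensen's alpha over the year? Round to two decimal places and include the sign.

Realised HPR = (P1 + D1 − P0) / P0 = (217.74 + 0.26 − 205.84) / 205.84 = 12.16 / 205.84 = 5.9075%
MRP = 7.23% − 0.90% = 6.33%
CAPM required = R_f + β·MRP = 0.90% + 1.34 × 6.33% = 9.3822%
α = realised − required = 5.9075% − 9.3822% = -3.47%

-3.47%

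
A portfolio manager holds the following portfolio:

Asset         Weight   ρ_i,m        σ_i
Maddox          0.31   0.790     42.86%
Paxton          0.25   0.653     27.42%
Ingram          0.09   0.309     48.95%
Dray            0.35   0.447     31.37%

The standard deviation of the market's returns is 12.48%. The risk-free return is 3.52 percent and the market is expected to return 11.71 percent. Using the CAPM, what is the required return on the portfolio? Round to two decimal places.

β_Maddox = 0.790 × 42.86% / 12.48% = 2.7131
β_Paxton = 0.653 × 27.42% / 12.48% = 1.4347
β_Ingram = 0.309 × 48.95% / 12.48% = 1.2120
β_Dray = 0.447 × 31.37% / 12.48% = 1.1236
β_P = Σ w_i β_i = 0.31×2.7131 + 0.25×1.4347 + 0.09×1.2120 + 0.35×1.1236 = 1.7021
MRP = 11.71% − 3.52% = 8.19%
E(R_P) = R_f + β_P × MRP = 3.52% + 1.7021 × 8.19% = 17.46%

17.46%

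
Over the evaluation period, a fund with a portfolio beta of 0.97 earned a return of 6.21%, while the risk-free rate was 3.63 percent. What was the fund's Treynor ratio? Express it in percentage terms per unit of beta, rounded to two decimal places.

2.66%

Treynor = (R_P − R_f) / β_P = (6.21% − 3.63%) / 0.9700 = 2.58% / 0.9700 = 2.66%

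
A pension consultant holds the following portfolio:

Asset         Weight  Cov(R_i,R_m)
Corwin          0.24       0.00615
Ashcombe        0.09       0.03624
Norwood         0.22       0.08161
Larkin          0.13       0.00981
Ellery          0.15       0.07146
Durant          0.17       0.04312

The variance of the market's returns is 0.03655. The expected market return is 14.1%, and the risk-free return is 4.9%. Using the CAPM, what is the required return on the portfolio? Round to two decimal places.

β_Corwin = 0.00615 / 0.03655 = 0.1683
β_Ashcombe = 0.03624 / 0.03655 = 0.9915
β_Norwood = 0.08161 / 0.03655 = 2.2328
β_Larkin = 0.00981 / 0.03655 = 0.2684
β_Ellery = 0.07146 / 0.03655 = 1.9551
β_Durant = 0.04312 / 0.03655 = 1.1798
β_P = Σ w_i β_i = 0.24×0.1683 + 0.09×0.9915 + 0.22×2.2328 + 0.13×0.2684 + 0.15×1.9551 + 0.17×1.1798 = 1.1496
MRP = 14.1% − 4.9% = 9.20%
E(R_P) = R_f + β_P × MRP = 4.9% + 1.1496 × 9.2% = 15.48%

15.48%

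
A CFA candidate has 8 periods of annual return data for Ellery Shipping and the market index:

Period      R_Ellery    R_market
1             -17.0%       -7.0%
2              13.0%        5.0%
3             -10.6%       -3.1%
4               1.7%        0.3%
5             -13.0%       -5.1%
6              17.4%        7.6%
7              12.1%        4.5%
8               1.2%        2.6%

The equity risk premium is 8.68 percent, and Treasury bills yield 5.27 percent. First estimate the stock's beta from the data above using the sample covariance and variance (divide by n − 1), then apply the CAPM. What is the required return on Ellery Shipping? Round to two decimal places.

Mean R_i = (-17.0 + 13.0 − 10.6 + 1.7 − 13.0 + 17.4 + 12.1 + 1.2) / 8 = 0.6000%
Mean R_m = (-7.0 + 5.0 − 3.1 + 0.3 − 5.1 + 7.6 + 4.5 + 2.6) / 8 = 0.6000%
Σ(R_i − R̄_i)(R_m − R̄_m) = 470.6000  ⇒  Cov = 470.6000 / 7 = 67.2286
Σ(R_m − R̄_m)² = 191.6000  ⇒  Var(R_m) = 191.6000 / 7 = 27.3714
β = Cov / Var(R_m) = 67.2286 / 27.3714 = 2.4562
E(R) = R_f + β × MRP = 5.27% + 2.4562 × 8.68% = 26.59%

26.59%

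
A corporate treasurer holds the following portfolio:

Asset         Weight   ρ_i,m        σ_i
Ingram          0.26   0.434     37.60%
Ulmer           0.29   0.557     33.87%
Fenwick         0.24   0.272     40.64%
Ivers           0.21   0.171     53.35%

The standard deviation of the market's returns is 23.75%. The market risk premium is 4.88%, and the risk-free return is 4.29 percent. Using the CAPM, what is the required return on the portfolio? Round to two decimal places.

7.22%

β_Ingram = 0.434 × 37.60% / 23.75% = 0.6871
β_Ulmer = 0.557 × 33.87% / 23.75% = 0.7943
β_Fenwick = 0.272 × 40.64% / 23.75% = 0.4654
β_Ivers = 0.171 × 53.35% / 23.75% = 0.3841
β_P = Σ w_i β_i = 0.26×0.6871 + 0.29×0.7943 + 0.24×0.4654 + 0.21×0.3841 = 0.6014
E(R_P) = R_f + β_P × MRP = 4.29% + 0.6014 × 4.88% = 7.22%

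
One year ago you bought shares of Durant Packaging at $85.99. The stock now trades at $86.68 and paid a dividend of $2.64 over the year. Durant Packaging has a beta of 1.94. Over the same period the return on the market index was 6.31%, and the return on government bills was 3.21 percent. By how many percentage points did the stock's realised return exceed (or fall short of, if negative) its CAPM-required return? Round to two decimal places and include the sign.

Realised HPR = (P1 + D1 − P0) / P0 = (86.68 + 2.64 − 85.99) / 85.99 = 3.33 / 85.99 = 3.8725%
MRP = 6.31% − 3.21% = 3.10%
CAPM required = R_f + β·MRP = 3.21% + 1.94 × 3.10% = 9.2240%
α = realised − required = 3.8725% − 9.2240% = -5.35%

-5.35%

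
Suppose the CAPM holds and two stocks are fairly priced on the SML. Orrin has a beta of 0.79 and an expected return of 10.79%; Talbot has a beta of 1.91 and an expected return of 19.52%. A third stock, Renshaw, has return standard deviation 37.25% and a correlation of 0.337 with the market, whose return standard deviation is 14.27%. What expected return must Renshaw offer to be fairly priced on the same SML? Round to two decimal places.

MRP = (19.52% − 10.79%) / (1.91 − 0.79) = 7.7946%
R_f = 10.79% − 0.79 × 7.7946% = 4.6323%
β_Renshaw = ρ·σ_i/σ_m = 0.337 × 37.25 / 14.27 = 0.8797
E(R_Renshaw) = R_f + β × MRP = 4.6323% + 0.8797 × 7.7946% = 11.49%

11.49%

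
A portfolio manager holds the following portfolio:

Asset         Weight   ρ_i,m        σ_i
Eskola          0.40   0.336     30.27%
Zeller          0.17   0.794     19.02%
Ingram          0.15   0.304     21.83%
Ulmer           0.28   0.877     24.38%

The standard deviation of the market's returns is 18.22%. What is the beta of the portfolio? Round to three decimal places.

β_Eskola = 0.336 × 30.27% / 18.22% = 0.5582
β_Zeller = 0.794 × 19.02% / 18.22% = 0.8289
β_Ingram = 0.304 × 21.83% / 18.22% = 0.3642
β_Ulmer = 0.877 × 24.38% / 18.22% = 1.1735
β_P = Σ w_i β_i = 0.40×0.5582 + 0.17×0.8289 + 0.15×0.3642 + 0.28×1.1735 = 0.7474

0.747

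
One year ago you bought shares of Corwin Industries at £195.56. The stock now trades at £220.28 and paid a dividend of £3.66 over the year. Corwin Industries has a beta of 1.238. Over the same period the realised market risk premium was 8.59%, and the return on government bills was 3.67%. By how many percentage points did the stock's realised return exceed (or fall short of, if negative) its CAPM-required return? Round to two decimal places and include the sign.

+0.21%

Realised HPR = (P1 + D1 − P0) / P0 = (220.28 + 3.66 − 195.56) / 195.56 = 28.38 / 195.56 = 14.5122%
CAPM required = R_f + β·MRP = 3.67% + 1.238 × 8.59% = 14.30442%
α = realised − required = 14.5122% − 14.30442% = +0.21%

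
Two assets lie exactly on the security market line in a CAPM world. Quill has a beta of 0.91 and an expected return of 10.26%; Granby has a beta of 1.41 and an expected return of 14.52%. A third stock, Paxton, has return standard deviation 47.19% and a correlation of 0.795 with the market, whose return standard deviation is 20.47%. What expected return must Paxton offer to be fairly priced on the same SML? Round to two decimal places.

18.12%

MRP = (14.52% − 10.26%) / (1.41 − 0.91) = 8.5200%
R_f = 10.26% − 0.91 × 8.5200% = 2.5068%
β_Paxton = ρ·σ_i/σ_m = 0.795 × 47.19 / 20.47 = 1.8327
E(R_Paxton) = R_f + β × MRP = 2.5068% + 1.8327 × 8.5200% = 18.12%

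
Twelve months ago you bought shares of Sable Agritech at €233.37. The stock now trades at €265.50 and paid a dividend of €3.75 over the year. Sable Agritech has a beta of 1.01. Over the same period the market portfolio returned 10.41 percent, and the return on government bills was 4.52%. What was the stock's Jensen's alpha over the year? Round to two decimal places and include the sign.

Realised HPR = (P1 + D1 − P0) / P0 = (265.50 + 3.75 − 233.37) / 233.37 = 35.88 / 233.37 = 15.3747%
MRP = 10.41% − 4.52% = 5.89%
CAPM required = R_f + β·MRP = 4.52% + 1.01 × 5.89% = 10.4689%
α = realised − required = 15.3747% − 10.4689% = +4.91%

+4.91%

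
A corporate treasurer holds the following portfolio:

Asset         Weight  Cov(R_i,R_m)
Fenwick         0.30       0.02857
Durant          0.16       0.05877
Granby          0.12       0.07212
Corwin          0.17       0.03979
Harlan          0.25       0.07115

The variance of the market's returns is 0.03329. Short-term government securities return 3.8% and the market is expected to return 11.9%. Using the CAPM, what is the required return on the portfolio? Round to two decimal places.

16.25%

β_Fenwick = 0.02857 / 0.03329 = 0.8582
β_Durant = 0.05877 / 0.03329 = 1.7654
β_Granby = 0.07212 / 0.03329 = 2.1664
β_Corwin = 0.03979 / 0.03329 = 1.1953
β_Harlan = 0.07115 / 0.03329 = 2.1373
β_P = Σ w_i β_i = 0.30×0.8582 + 0.16×1.7654 + 0.12×2.1664 + 0.17×1.1953 + 0.25×2.1373 = 1.5374
MRP = 11.9% − 3.8% = 8.10%
E(R_P) = R_f + β_P × MRP = 3.8% + 1.5374 × 8.1% = 16.25%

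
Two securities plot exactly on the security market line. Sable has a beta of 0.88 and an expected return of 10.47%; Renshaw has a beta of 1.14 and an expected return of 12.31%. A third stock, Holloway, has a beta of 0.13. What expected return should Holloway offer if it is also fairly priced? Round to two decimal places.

MRP (SML slope) = (12.31% − 10.47%) / (1.14 − 0.88) = 1.84% / 0.26 = 7.0769%
R_f (intercept) = 10.47% − 0.88 × 7.0769% = 4.2423%
E(R_Holloway) = R_f + β × MRP = 4.2423% + 0.13 × 7.0769% = 5.16%

5.16%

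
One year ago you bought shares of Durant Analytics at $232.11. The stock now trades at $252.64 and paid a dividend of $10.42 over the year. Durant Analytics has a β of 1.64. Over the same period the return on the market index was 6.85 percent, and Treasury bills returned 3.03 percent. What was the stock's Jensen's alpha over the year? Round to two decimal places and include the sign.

+4.04%

Realised HPR = (P1 + D1 − P0) / P0 = (252.64 + 10.42 − 232.11) / 232.11 = 30.95 / 232.11 = 13.3342%
MRP = 6.85% − 3.03% = 3.82%
CAPM required = R_f + β·MRP = 3.03% + 1.64 × 3.82% = 9.2948%
α = realised − required = 13.3342% − 9.2948% = +4.04%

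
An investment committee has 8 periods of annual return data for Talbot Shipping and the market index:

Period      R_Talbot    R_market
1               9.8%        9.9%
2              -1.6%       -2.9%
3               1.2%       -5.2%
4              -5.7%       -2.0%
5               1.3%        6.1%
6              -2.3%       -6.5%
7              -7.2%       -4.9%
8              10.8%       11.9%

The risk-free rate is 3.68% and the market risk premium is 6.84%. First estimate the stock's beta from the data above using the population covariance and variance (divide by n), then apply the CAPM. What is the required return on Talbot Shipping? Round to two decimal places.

8.91%

Mean R_i = (9.8 − 1.6 + 1.2 − 5.7 + 1.3 − 2.3 − 7.2 + 10.8) / 8 = 0.7875%
Mean R_m = (9.9 − 2.9 − 5.2 − 2.0 + 6.1 − 6.5 − 4.9 + 11.9) / 8 = 0.8000%
Σ(R_i − R̄_i)(R_m − R̄_m) = 288.4600  ⇒  Cov = 288.4600 / 8 = 36.0575
Σ(R_m − R̄_m)² = 377.4200  ⇒  Var(R_m) = 377.4200 / 8 = 47.1775
β = Cov / Var(R_m) = 36.0575 / 47.1775 = 0.7643
E(R) = R_f + β × MRP = 3.68% + 0.7643 × 6.84% = 8.91%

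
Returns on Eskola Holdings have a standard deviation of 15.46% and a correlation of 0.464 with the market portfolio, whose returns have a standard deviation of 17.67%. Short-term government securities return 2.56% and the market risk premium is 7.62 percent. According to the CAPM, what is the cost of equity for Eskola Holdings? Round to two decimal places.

5.65%

β = ρ × σ_i / σ_m = 0.464 × 15.46% / 17.67% = 0.4060
E(R) = 2.56% + 0.4060 × 7.62% = 5.65%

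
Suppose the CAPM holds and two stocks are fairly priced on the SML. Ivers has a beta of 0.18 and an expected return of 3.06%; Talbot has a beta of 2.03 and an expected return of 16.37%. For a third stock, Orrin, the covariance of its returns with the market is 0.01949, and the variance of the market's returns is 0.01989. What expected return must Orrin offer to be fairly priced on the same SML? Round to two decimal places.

8.81%

MRP = (16.37% − 3.06%) / (2.03 − 0.18) = 7.1946%
R_f = 3.06% − 0.18 × 7.1946% = 1.7650%
β_Orrin = Cov / Var(R_m) = 0.01949 / 0.01989 = 0.9799
E(R_Orrin) = R_f + β × MRP = 1.7650% + 0.9799 × 7.1946% = 8.81%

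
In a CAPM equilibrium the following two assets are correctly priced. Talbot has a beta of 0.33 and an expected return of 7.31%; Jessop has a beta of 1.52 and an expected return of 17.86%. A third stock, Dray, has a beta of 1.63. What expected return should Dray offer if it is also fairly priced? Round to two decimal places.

MRP (SML slope) = (17.86% − 7.31%) / (1.52 − 0.33) = 10.55% / 1.19 = 8.8655%
R_f (intercept) = 7.31% − 0.33 × 8.8655% = 4.3844%
E(R_Dray) = R_f + β × MRP = 4.3844% + 1.63 × 8.8655% = 18.84%

18.84%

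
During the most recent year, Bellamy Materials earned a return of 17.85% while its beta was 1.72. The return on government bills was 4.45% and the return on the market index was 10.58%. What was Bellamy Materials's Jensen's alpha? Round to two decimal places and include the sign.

Market excess return = 10.58% − 4.45% = 6.13%
CAPM benchmark = R_f + β(R_m − R_f) = 4.45% + 1.72 × 6.13% = 14.9936%
α = actual − benchmark = 17.85% − 14.9936% = +2.86%

+2.86%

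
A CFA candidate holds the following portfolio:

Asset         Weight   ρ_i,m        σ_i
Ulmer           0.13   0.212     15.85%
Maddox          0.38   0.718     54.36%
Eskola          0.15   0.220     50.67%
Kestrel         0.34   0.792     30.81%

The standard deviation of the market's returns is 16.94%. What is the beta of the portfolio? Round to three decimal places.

β_Ulmer = 0.212 × 15.85% / 16.94% = 0.1984
β_Maddox = 0.718 × 54.36% / 16.94% = 2.3040
β_Eskola = 0.220 × 50.67% / 16.94% = 0.6581
β_Kestrel = 0.792 × 30.81% / 16.94% = 1.4405
β_P = Σ w_i β_i = 0.13×0.1984 + 0.38×2.3040 + 0.15×0.6581 + 0.34×1.4405 = 1.4898

1.490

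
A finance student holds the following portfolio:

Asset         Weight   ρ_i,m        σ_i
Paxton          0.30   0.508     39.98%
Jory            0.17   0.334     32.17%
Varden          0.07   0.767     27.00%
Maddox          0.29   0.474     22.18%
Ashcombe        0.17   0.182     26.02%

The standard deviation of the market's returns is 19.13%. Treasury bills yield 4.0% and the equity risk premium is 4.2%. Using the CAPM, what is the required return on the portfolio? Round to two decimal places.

β_Paxton = 0.508 × 39.98% / 19.13% = 1.0617
β_Jory = 0.334 × 32.17% / 19.13% = 0.5617
β_Varden = 0.767 × 27.00% / 19.13% = 1.0825
β_Maddox = 0.474 × 22.18% / 19.13% = 0.5496
β_Ashcombe = 0.182 × 26.02% / 19.13% = 0.2476
β_P = Σ w_i β_i = 0.30×1.0617 + 0.17×0.5617 + 0.07×1.0825 + 0.29×0.5496 + 0.17×0.2476 = 0.6913
E(R_P) = R_f + β_P × MRP = 4.0% + 0.6913 × 4.2% = 6.90%

6.90%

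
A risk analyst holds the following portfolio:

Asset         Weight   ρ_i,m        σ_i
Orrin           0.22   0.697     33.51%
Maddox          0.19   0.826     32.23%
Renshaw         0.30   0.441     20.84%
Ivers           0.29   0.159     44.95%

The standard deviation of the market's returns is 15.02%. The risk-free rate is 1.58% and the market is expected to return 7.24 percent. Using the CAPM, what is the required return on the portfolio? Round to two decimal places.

β_Orrin = 0.697 × 33.51% / 15.02% = 1.5550
β_Maddox = 0.826 × 32.23% / 15.02% = 1.7724
β_Renshaw = 0.441 × 20.84% / 15.02% = 0.6119
β_Ivers = 0.159 × 44.95% / 15.02% = 0.4758
β_P = Σ w_i β_i = 0.22×1.5550 + 0.19×1.7724 + 0.30×0.6119 + 0.29×0.4758 = 1.0004
MRP = 7.24% − 1.58% = 5.66%
E(R_P) = R_f + β_P × MRP = 1.58% + 1.0004 × 5.66% = 7.24%

7.24%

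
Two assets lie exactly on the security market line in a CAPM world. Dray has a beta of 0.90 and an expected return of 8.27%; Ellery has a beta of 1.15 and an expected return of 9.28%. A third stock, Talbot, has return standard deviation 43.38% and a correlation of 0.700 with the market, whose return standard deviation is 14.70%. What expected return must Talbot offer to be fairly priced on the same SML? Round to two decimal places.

MRP = (9.28% − 8.27%) / (1.15 − 0.90) = 4.0400%
R_f = 8.27% − 0.90 × 4.0400% = 4.6340%
β_Talbot = ρ·σ_i/σ_m = 0.700 × 43.38 / 14.70 = 2.0657
E(R_Talbot) = R_f + β × MRP = 4.6340% + 2.0657 × 4.0400% = 12.98%

12.98%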